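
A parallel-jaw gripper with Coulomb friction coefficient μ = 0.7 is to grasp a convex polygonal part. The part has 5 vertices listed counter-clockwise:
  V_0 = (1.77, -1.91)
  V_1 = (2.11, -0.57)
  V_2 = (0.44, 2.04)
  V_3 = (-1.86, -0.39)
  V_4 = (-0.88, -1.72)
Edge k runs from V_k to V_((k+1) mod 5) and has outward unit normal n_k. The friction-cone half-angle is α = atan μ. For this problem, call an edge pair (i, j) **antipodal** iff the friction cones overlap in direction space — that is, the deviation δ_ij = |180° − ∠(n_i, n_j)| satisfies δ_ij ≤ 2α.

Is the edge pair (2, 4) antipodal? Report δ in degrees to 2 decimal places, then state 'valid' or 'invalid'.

δ = 50.68°, valid

α = atan 0.7 = 34.99°;  2α = 69.98°
edge 2: e_2 = (-2.30, -2.43);  n_2 = (-0.7263, +0.6874)
edge 4: e_4 = (+2.65, -0.19);  n_4 = (-0.0715, -0.9974)
∠(n_2, n_4) = 129.32°
δ = |180° − 129.32°| = 50.68°
50.68° ≤ 2α = 69.98°  →  valid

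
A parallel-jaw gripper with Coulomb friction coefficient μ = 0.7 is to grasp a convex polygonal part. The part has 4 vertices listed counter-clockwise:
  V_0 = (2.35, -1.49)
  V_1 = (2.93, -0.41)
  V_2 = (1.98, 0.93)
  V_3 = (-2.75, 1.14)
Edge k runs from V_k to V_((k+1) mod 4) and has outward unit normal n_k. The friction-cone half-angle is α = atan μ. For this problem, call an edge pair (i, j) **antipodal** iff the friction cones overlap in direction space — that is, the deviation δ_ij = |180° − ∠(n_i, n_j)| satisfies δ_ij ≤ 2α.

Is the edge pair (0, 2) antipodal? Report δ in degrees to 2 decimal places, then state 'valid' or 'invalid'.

α = atan 0.7 = 34.99°;  2α = 69.98°
edge 0: e_0 = (+0.58, +1.08);  n_0 = (+0.8810, -0.4731)
edge 2: e_2 = (-4.73, +0.21);  n_2 = (+0.0444, +0.9990)
∠(n_0, n_2) = 115.70°
δ = |180° − 115.70°| = 64.30°
64.30° ≤ 2α = 69.98°  →  valid

δ = 64.30°, valid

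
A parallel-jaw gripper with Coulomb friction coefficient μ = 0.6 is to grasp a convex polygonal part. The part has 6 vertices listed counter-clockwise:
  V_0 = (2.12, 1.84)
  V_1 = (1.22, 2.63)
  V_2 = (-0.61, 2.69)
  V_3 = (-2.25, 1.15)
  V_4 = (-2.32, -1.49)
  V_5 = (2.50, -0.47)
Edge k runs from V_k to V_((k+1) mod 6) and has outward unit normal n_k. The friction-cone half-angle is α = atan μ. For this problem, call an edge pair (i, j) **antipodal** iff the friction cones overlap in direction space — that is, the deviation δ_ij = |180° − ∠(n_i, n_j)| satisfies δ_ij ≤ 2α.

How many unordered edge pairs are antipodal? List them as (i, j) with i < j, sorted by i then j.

α = atan 0.6 = 30.96°;  2α = 61.93°
n_0 = (+0.6597, +0.7515)
n_1 = (+0.0328, +0.9995)
n_2 = (-0.6845, +0.7290)
n_3 = (-0.9996, +0.0265)
n_4 = (+0.2070, -0.9783)
n_5 = (+0.9867, +0.1623)
  (0,1): δ = 140.60°  ·
  (0,2): δ = 95.53°  ·
  (0,3): δ = 50.24°  ✓
  (0,4): δ = 53.22°  ✓
  (0,5): δ = 140.62°  ·
  (1,2): δ = 134.92°  ·
  (1,3): δ = 89.64°  ·
  (1,4): δ = 13.83°  ✓
  (1,5): δ = 101.22°  ·
  (2,3): δ = 134.72°  ·
  (2,4): δ = 31.25°  ✓
  (2,5): δ = 56.14°  ✓
  (3,4): δ = 76.53°  ·
  (3,5): δ = 10.86°  ✓
  (4,5): δ = 92.61°  ·
antipodal pairs: 6

count = 6; pairs: (0,3), (0,4), (1,4), (2,4), (2,5), (3,5)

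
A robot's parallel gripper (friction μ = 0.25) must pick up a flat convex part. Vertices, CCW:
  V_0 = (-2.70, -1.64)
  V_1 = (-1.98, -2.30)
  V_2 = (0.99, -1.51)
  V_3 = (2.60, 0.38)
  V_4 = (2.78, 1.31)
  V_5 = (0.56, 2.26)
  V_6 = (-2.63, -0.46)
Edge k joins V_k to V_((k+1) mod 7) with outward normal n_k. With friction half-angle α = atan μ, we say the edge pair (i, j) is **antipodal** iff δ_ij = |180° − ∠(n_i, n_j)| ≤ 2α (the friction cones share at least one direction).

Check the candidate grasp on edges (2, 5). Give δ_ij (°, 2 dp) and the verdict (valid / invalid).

α = atan 0.25 = 14.04°;  2α = 28.07°
edge 2: e_2 = (+1.61, +1.89);  n_2 = (+0.7612, -0.6485)
edge 5: e_5 = (-3.19, -2.72);  n_5 = (-0.6488, +0.7609)
∠(n_2, n_5) = 170.88°
δ = |180° − 170.88°| = 9.12°
9.12° ≤ 2α = 28.07°  →  valid

δ = 9.12°, valid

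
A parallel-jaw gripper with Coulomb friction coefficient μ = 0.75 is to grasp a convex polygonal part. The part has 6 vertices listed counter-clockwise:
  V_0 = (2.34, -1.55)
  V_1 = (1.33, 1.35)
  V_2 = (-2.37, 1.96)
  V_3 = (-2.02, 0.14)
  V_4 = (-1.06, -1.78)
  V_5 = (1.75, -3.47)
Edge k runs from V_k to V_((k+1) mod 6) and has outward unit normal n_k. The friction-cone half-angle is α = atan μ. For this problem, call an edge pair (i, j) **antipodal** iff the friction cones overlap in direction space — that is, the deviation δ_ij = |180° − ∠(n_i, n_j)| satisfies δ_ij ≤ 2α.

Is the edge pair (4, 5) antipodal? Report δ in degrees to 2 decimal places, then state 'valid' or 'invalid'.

δ = 76.06°, invalid

α = atan 0.75 = 36.87°;  2α = 73.74°
edge 4: e_4 = (+2.81, -1.69);  n_4 = (-0.5154, -0.8570)
edge 5: e_5 = (+0.59, +1.92);  n_5 = (+0.9559, -0.2937)
∠(n_4, n_5) = 103.94°
δ = |180° − 103.94°| = 76.06°
76.06° > 2α = 73.74°  →  invalid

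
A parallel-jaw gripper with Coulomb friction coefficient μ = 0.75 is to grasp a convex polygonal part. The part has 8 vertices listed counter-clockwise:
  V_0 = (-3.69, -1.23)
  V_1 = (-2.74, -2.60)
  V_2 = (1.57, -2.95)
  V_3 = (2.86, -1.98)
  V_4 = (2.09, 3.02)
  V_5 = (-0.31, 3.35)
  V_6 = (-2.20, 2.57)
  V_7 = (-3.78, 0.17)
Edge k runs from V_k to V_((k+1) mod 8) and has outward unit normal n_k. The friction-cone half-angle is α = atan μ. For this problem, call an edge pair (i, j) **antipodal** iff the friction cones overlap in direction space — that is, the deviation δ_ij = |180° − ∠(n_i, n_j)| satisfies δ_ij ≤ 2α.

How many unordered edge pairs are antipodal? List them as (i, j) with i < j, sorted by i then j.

α = atan 0.75 = 36.87°;  2α = 73.74°
n_0 = (-0.8218, -0.5698)
n_1 = (-0.0809, -0.9967)
n_2 = (+0.6010, -0.7993)
n_3 = (+0.9883, +0.1522)
n_4 = (+0.1362, +0.9907)
n_5 = (-0.3815, +0.9244)
n_6 = (-0.8352, +0.5499)
n_7 = (-0.9979, -0.0642)
  (0,1): δ = 129.38°  ·
  (0,2): δ = 87.80°  ·
  (0,3): δ = 25.98°  ✓
  (0,4): δ = 47.43°  ✓
  (0,5): δ = 77.69°  ·
  (0,6): δ = 111.90°  ·
  (0,7): δ = 148.94°  ·
  (1,2): δ = 138.42°  ·
  (1,3): δ = 76.60°  ·
  (1,4): δ = 3.19°  ✓
  (1,5): δ = 27.07°  ✓
  (1,6): δ = 61.28°  ✓
  (1,7): δ = 98.32°  ·
  (2,3): δ = 118.19°  ·
  (2,4): δ = 44.77°  ✓
  (2,5): δ = 14.52°  ✓
  (2,6): δ = 19.70°  ✓
  (2,7): δ = 56.74°  ✓
  (3,4): δ = 106.58°  ·
  (3,5): δ = 76.33°  ·
  (3,6): δ = 42.11°  ✓
  (3,7): δ = 5.08°  ✓
  (4,5): δ = 149.75°  ·
  (4,6): δ = 115.53°  ·
  (4,7): δ = 78.49°  ·
  (5,6): δ = 145.78°  ·
  (5,7): δ = 108.75°  ·
  (6,7): δ = 142.96°  ·
antipodal pairs: 11

count = 11; pairs: (0,3), (0,4), (1,4), (1,5), (1,6), (2,4), (2,5), (2,6), (2,7), (3,6), (3,7)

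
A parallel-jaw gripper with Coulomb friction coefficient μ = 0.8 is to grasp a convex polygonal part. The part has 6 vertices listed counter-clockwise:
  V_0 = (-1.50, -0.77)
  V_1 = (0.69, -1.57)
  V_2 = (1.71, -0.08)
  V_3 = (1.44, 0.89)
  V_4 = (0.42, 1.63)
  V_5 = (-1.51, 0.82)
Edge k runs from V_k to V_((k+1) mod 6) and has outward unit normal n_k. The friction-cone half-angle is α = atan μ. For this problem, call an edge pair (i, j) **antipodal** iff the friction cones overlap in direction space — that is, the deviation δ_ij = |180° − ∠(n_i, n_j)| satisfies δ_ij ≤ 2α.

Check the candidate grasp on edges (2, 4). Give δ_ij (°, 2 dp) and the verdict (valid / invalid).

α = atan 0.8 = 38.66°;  2α = 77.32°
edge 2: e_2 = (-0.27, +0.97);  n_2 = (+0.9634, +0.2682)
edge 4: e_4 = (-1.93, -0.81);  n_4 = (-0.3870, +0.9221)
∠(n_2, n_4) = 97.21°
δ = |180° − 97.21°| = 82.79°
82.79° > 2α = 77.32°  →  invalid

δ = 82.79°, invalid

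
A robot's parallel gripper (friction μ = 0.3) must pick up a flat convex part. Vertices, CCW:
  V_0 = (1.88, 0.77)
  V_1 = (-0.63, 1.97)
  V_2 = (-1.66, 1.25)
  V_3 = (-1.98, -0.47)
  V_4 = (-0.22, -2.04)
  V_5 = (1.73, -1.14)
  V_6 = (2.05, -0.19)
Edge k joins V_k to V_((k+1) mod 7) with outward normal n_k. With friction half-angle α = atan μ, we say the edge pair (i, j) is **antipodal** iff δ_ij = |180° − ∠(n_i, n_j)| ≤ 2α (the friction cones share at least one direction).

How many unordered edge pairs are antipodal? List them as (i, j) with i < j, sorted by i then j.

count = 4; pairs: (0,3), (1,4), (2,5), (2,6)

α = atan 0.3 = 16.70°;  2α = 33.40°
n_0 = (+0.4313, +0.9022)
n_1 = (-0.5729, +0.8196)
n_2 = (-0.9831, +0.1829)
n_3 = (-0.6657, -0.7462)
n_4 = (+0.4191, -0.9080)
n_5 = (+0.9477, -0.3192)
n_6 = (+0.9847, +0.1744)
  (0,1): δ = 119.49°  ·
  (0,2): δ = 74.99°  ·
  (0,3): δ = 16.18°  ✓
  (0,4): δ = 50.33°  ·
  (0,5): δ = 96.94°  ·
  (0,6): δ = 125.59°  ·
  (1,2): δ = 135.49°  ·
  (1,3): δ = 76.69°  ·
  (1,4): δ = 10.18°  ✓
  (1,5): δ = 36.43°  ·
  (1,6): δ = 65.09°  ·
  (2,3): δ = 121.20°  ·
  (2,4): δ = 54.69°  ·
  (2,5): δ = 8.08°  ✓
  (2,6): δ = 20.58°  ✓
  (3,4): δ = 113.49°  ·
  (3,5): δ = 66.88°  ·
  (3,6): δ = 38.22°  ·
  (4,5): δ = 133.39°  ·
  (4,6): δ = 104.73°  ·
  (5,6): δ = 151.34°  ·
antipodal pairs: 4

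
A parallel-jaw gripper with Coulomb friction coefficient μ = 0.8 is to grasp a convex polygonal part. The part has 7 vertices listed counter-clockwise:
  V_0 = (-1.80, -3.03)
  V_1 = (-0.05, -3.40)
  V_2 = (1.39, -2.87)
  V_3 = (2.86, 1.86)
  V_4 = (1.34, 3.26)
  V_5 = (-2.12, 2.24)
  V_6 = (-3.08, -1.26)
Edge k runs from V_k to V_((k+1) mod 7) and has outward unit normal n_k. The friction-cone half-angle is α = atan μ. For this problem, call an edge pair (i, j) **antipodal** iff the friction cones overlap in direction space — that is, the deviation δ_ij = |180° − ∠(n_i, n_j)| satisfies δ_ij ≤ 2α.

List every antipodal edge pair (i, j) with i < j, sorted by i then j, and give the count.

α = atan 0.8 = 38.66°;  2α = 77.32°
n_0 = (-0.2069, -0.9784)
n_1 = (+0.3454, -0.9385)
n_2 = (+0.9549, -0.2968)
n_3 = (+0.6775, +0.7355)
n_4 = (-0.2828, +0.9592)
n_5 = (-0.9644, +0.2645)
n_6 = (-0.8103, -0.5860)
  (0,1): δ = 147.86°  ·
  (0,2): δ = 95.33°  ·
  (0,3): δ = 30.71°  ✓
  (0,4): δ = 28.36°  ✓
  (0,5): δ = 86.60°  ·
  (0,6): δ = 137.81°  ·
  (1,2): δ = 127.47°  ·
  (1,3): δ = 62.85°  ✓
  (1,4): δ = 3.78°  ✓
  (1,5): δ = 54.46°  ✓
  (1,6): δ = 105.67°  ·
  (2,3): δ = 115.38°  ·
  (2,4): δ = 56.31°  ✓
  (2,5): δ = 1.93°  ✓
  (2,6): δ = 53.14°  ✓
  (3,4): δ = 120.93°  ·
  (3,5): δ = 62.69°  ✓
  (3,6): δ = 11.48°  ✓
  (4,5): δ = 121.76°  ·
  (4,6): δ = 70.55°  ✓
  (5,6): δ = 128.79°  ·
antipodal pairs: 11

count = 11; pairs: (0,3), (0,4), (1,3), (1,4), (1,5), (2,4), (2,5), (2,6), (3,5), (3,6), (4,6)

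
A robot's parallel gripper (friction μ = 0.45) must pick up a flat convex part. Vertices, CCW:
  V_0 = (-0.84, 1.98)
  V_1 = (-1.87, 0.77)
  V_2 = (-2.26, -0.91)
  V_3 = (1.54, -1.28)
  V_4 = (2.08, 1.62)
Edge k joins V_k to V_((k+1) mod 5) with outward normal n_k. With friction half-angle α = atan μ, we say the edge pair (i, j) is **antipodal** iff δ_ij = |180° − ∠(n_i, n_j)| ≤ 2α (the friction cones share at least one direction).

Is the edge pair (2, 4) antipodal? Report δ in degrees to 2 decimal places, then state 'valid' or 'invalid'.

α = atan 0.45 = 24.23°;  2α = 48.46°
edge 2: e_2 = (+3.80, -0.37);  n_2 = (-0.0969, -0.9953)
edge 4: e_4 = (-2.92, +0.36);  n_4 = (+0.1224, +0.9925)
∠(n_2, n_4) = 178.53°
δ = |180° − 178.53°| = 1.47°
1.47° ≤ 2α = 48.46°  →  valid

δ = 1.47°, valid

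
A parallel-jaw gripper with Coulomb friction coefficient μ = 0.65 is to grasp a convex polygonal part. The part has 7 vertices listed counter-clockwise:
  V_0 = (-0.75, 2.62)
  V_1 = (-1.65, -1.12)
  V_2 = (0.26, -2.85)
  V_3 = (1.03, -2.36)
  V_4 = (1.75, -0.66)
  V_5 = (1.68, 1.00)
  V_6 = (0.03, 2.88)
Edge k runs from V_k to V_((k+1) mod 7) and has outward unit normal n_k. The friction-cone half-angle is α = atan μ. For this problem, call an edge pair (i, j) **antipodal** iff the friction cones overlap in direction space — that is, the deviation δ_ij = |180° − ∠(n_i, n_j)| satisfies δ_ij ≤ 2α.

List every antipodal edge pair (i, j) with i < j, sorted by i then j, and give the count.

α = atan 0.65 = 33.02°;  2α = 66.05°
n_0 = (-0.9722, +0.2340)
n_1 = (-0.6713, -0.7412)
n_2 = (+0.5369, -0.8437)
n_3 = (+0.9208, -0.3900)
n_4 = (+0.9991, +0.0421)
n_5 = (+0.7516, +0.6596)
n_6 = (-0.3162, +0.9487)
  (0,1): δ = 118.64°  ·
  (0,2): δ = 44.00°  ✓
  (0,3): δ = 9.42°  ✓
  (0,4): δ = 15.95°  ✓
  (0,5): δ = 54.80°  ✓
  (0,6): δ = 121.97°  ·
  (1,2): δ = 105.36°  ·
  (1,3): δ = 70.79°  ·
  (1,4): δ = 45.42°  ✓
  (1,5): δ = 6.56°  ✓
  (1,6): δ = 60.60°  ✓
  (2,3): δ = 145.43°  ·
  (2,4): δ = 120.06°  ·
  (2,5): δ = 81.20°  ·
  (2,6): δ = 14.04°  ✓
  (3,4): δ = 154.63°  ·
  (3,5): δ = 115.77°  ·
  (3,6): δ = 48.61°  ✓
  (4,5): δ = 141.14°  ·
  (4,6): δ = 73.98°  ·
  (5,6): δ = 112.84°  ·
antipodal pairs: 9

count = 9; pairs: (0,2), (0,3), (0,4), (0,5), (1,4), (1,5), (1,6), (2,6), (3,6)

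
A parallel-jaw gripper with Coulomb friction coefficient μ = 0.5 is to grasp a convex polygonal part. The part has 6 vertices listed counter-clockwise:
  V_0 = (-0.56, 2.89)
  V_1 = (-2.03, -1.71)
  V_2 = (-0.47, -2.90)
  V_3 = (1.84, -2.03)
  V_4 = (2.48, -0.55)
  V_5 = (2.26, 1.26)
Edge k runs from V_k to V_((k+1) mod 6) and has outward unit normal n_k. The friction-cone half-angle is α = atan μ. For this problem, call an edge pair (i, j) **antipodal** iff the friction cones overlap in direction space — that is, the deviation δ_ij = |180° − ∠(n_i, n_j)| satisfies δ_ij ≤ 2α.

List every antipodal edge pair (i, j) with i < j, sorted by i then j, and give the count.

count = 6; pairs: (0,2), (0,3), (0,4), (1,4), (1,5), (2,5)

α = atan 0.5 = 26.57°;  2α = 53.13°
n_0 = (-0.9525, +0.3044)
n_1 = (-0.6065, -0.7951)
n_2 = (+0.3525, -0.9358)
n_3 = (+0.9179, -0.3969)
n_4 = (+0.9927, +0.1207)
n_5 = (+0.5004, +0.8658)
  (0,1): δ = 109.62°  ·
  (0,2): δ = 51.64°  ✓
  (0,3): δ = 5.66°  ✓
  (0,4): δ = 24.65°  ✓
  (0,5): δ = 77.69°  ·
  (1,2): δ = 122.03°  ·
  (1,3): δ = 76.05°  ·
  (1,4): δ = 45.73°  ✓
  (1,5): δ = 7.31°  ✓
  (2,3): δ = 134.02°  ·
  (2,4): δ = 103.71°  ·
  (2,5): δ = 50.67°  ✓
  (3,4): δ = 149.68°  ·
  (3,5): δ = 96.64°  ·
  (4,5): δ = 126.96°  ·
antipodal pairs: 6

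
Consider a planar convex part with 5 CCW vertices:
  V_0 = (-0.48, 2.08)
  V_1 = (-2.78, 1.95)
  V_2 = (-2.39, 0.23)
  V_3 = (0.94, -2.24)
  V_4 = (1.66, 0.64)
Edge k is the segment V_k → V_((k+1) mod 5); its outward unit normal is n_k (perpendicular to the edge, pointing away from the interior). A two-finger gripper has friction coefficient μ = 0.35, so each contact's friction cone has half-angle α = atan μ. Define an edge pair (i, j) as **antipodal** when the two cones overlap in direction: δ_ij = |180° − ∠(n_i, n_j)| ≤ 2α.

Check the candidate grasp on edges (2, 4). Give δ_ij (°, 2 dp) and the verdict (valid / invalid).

α = atan 0.35 = 19.29°;  2α = 38.58°
edge 2: e_2 = (+3.33, -2.47);  n_2 = (-0.5957, -0.8032)
edge 4: e_4 = (-2.14, +1.44);  n_4 = (+0.5583, +0.8297)
∠(n_2, n_4) = 177.37°
δ = |180° − 177.37°| = 2.63°
2.63° ≤ 2α = 38.58°  →  valid

δ = 2.63°, valid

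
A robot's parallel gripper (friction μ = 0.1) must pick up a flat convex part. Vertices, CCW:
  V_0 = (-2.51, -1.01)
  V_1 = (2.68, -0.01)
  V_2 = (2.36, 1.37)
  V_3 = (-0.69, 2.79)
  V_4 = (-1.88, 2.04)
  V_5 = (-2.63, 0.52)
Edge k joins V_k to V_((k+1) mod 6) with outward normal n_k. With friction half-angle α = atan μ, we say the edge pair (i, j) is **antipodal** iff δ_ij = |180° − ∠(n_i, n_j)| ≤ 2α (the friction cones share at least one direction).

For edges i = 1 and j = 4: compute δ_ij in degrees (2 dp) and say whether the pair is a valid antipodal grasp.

α = atan 0.1 = 5.71°;  2α = 11.42°
edge 1: e_1 = (-0.32, +1.38);  n_1 = (+0.9742, +0.2259)
edge 4: e_4 = (-0.75, -1.52);  n_4 = (-0.8968, +0.4425)
∠(n_1, n_4) = 140.68°
δ = |180° − 140.68°| = 39.32°
39.32° > 2α = 11.42°  →  invalid

δ = 39.32°, invalid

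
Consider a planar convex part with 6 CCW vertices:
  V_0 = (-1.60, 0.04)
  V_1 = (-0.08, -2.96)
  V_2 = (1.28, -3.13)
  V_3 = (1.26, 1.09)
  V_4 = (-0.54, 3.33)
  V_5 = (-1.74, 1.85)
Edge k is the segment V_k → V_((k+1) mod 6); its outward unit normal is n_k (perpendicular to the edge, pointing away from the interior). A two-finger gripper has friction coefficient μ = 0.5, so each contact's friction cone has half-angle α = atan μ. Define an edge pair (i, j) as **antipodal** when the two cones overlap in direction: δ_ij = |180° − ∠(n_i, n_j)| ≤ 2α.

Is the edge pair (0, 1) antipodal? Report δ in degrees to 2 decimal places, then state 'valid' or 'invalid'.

α = atan 0.5 = 26.57°;  2α = 53.13°
edge 0: e_0 = (+1.52, -3.00);  n_0 = (-0.8920, -0.4520)
edge 1: e_1 = (+1.36, -0.17);  n_1 = (-0.1240, -0.9923)
∠(n_0, n_1) = 56.01°
δ = |180° − 56.01°| = 123.99°
123.99° > 2α = 53.13°  →  invalid

δ = 123.99°, invalid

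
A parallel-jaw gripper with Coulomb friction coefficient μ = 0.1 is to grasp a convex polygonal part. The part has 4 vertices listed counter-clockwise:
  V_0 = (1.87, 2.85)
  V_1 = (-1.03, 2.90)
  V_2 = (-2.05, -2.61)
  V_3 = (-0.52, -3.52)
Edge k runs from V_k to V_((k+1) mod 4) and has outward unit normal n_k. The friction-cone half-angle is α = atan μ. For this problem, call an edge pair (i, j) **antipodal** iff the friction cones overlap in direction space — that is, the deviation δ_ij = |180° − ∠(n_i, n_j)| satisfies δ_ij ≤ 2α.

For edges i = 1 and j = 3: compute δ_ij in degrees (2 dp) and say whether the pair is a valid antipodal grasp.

δ = 10.08°, valid

α = atan 0.1 = 5.71°;  2α = 11.42°
edge 1: e_1 = (-1.02, -5.51);  n_1 = (-0.9833, +0.1820)
edge 3: e_3 = (+2.39, +6.37);  n_3 = (+0.9363, -0.3513)
∠(n_1, n_3) = 169.92°
δ = |180° − 169.92°| = 10.08°
10.08° ≤ 2α = 11.42°  →  valid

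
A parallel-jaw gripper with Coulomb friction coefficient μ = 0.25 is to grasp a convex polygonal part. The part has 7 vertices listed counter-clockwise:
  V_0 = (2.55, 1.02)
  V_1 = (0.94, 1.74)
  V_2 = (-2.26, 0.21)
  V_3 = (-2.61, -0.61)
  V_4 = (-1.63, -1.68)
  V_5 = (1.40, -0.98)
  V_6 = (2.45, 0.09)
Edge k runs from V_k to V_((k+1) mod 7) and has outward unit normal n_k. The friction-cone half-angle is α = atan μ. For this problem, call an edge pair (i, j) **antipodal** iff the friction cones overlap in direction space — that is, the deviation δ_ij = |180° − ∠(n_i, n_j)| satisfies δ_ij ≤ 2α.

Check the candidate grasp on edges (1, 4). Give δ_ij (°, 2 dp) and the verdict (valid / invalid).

δ = 12.55°, valid

α = atan 0.25 = 14.04°;  2α = 28.07°
edge 1: e_1 = (-3.20, -1.53);  n_1 = (-0.4314, +0.9022)
edge 4: e_4 = (+3.03, +0.70);  n_4 = (+0.2251, -0.9743)
∠(n_1, n_4) = 167.45°
δ = |180° − 167.45°| = 12.55°
12.55° ≤ 2α = 28.07°  →  valid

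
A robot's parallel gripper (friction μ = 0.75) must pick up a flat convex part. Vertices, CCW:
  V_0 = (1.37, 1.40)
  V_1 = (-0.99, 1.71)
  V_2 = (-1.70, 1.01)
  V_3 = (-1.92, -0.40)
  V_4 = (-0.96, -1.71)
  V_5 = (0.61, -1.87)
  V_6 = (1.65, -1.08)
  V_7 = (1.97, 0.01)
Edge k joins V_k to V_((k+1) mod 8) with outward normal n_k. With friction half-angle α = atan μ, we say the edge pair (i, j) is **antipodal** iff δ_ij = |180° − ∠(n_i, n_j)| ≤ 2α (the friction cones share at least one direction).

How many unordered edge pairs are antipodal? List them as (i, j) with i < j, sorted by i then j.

count = 13; pairs: (0,3), (0,4), (0,5), (1,4), (1,5), (1,6), (1,7), (2,5), (2,6), (2,7), (3,6), (3,7), (4,7)

α = atan 0.75 = 36.87°;  2α = 73.74°
n_0 = (+0.1302, +0.9915)
n_1 = (-0.7021, +0.7121)
n_2 = (-0.9880, +0.1542)
n_3 = (-0.8066, -0.5911)
n_4 = (-0.1014, -0.9948)
n_5 = (+0.6049, -0.7963)
n_6 = (+0.9595, -0.2817)
n_7 = (+0.9181, +0.3963)
  (0,1): δ = 127.92°  ·
  (0,2): δ = 91.38°  ·
  (0,3): δ = 46.28°  ✓
  (0,4): δ = 1.66°  ✓
  (0,5): δ = 44.70°  ✓
  (0,6): δ = 81.12°  ·
  (0,7): δ = 120.83°  ·
  (1,2): δ = 143.46°  ·
  (1,3): δ = 98.36°  ·
  (1,4): δ = 50.41°  ✓
  (1,5): δ = 7.37°  ✓
  (1,6): δ = 29.05°  ✓
  (1,7): δ = 68.75°  ✓
  (2,3): δ = 134.90°  ·
  (2,4): δ = 86.95°  ·
  (2,5): δ = 43.91°  ✓
  (2,6): δ = 7.49°  ✓
  (2,7): δ = 32.22°  ✓
  (3,4): δ = 132.05°  ·
  (3,5): δ = 89.01°  ·
  (3,6): δ = 52.60°  ✓
  (3,7): δ = 12.89°  ✓
  (4,5): δ = 136.96°  ·
  (4,6): δ = 100.54°  ·
  (4,7): δ = 60.83°  ✓
  (5,6): δ = 143.58°  ·
  (5,7): δ = 103.87°  ·
  (6,7): δ = 140.29°  ·
antipodal pairs: 13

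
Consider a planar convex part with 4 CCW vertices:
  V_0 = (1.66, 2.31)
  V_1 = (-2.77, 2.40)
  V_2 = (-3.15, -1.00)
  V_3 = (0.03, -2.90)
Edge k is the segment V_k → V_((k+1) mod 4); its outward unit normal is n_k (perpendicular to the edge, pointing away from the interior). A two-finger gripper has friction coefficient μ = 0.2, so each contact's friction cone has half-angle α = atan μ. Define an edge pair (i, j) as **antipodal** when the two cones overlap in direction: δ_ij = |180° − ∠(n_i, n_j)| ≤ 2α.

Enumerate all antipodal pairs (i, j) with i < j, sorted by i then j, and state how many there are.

α = atan 0.2 = 11.31°;  2α = 22.62°
n_0 = (+0.0203, +0.9998)
n_1 = (-0.9938, +0.1111)
n_2 = (-0.5129, -0.8584)
n_3 = (+0.9544, -0.2986)
  (0,1): δ = 95.21°  ·
  (0,2): δ = 29.69°  ·
  (0,3): δ = 73.79°  ·
  (1,2): δ = 114.48°  ·
  (1,3): δ = 11.00°  ✓
  (2,3): δ = 76.52°  ·
antipodal pairs: 1

count = 1; pairs: (1,3)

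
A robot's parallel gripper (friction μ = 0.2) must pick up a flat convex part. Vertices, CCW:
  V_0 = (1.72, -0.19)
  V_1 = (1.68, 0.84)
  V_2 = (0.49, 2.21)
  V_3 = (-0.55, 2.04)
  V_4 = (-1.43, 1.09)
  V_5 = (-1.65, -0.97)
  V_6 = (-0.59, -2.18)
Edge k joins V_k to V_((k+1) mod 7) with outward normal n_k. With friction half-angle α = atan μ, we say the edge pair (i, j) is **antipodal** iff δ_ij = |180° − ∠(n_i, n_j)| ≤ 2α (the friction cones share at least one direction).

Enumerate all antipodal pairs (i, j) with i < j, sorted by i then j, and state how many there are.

α = atan 0.2 = 11.31°;  2α = 22.62°
n_0 = (+0.9992, +0.0388)
n_1 = (+0.7550, +0.6558)
n_2 = (-0.1613, +0.9869)
n_3 = (-0.7336, +0.6796)
n_4 = (-0.9943, +0.1062)
n_5 = (-0.7522, -0.6589)
n_6 = (+0.6527, -0.7576)
  (0,1): δ = 141.25°  ·
  (0,2): δ = 82.94°  ·
  (0,3): δ = 45.03°  ·
  (0,4): δ = 8.32°  ✓
  (0,5): δ = 39.00°  ·
  (0,6): δ = 128.52°  ·
  (1,2): δ = 121.69°  ·
  (1,3): δ = 83.79°  ·
  (1,4): δ = 47.07°  ·
  (1,5): δ = 0.24°  ✓
  (1,6): δ = 89.77°  ·
  (2,3): δ = 142.09°  ·
  (2,4): δ = 105.38°  ·
  (2,5): δ = 58.06°  ·
  (2,6): δ = 31.46°  ·
  (3,4): δ = 143.29°  ·
  (3,5): δ = 95.97°  ·
  (3,6): δ = 6.45°  ✓
  (4,5): δ = 132.68°  ·
  (4,6): δ = 43.16°  ·
  (5,6): δ = 90.48°  ·
antipodal pairs: 3

count = 3; pairs: (0,4), (1,5), (3,6)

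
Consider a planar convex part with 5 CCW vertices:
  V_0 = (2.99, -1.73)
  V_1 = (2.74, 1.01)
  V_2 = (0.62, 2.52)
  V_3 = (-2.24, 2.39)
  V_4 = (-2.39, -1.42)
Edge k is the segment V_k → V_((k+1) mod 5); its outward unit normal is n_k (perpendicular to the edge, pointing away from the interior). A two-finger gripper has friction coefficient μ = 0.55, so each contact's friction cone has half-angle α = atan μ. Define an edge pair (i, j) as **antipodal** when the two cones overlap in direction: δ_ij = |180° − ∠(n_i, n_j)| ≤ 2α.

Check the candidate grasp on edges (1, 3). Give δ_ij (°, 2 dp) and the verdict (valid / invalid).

δ = 56.79°, valid

α = atan 0.55 = 28.81°;  2α = 57.62°
edge 1: e_1 = (-2.12, +1.51);  n_1 = (+0.5801, +0.8145)
edge 3: e_3 = (-0.15, -3.81);  n_3 = (-0.9992, +0.0393)
∠(n_1, n_3) = 123.21°
δ = |180° − 123.21°| = 56.79°
56.79° ≤ 2α = 57.62°  →  valid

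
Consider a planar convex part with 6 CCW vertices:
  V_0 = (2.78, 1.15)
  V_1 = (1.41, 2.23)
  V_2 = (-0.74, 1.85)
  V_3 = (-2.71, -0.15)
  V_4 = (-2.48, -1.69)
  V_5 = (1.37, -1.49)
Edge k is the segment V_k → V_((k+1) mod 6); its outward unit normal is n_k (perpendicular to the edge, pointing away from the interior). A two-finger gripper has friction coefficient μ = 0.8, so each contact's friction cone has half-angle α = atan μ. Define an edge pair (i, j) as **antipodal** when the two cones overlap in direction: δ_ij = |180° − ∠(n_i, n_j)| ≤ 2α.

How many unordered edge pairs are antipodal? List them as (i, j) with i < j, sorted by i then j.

count = 7; pairs: (0,3), (0,4), (1,4), (1,5), (2,4), (2,5), (3,5)

α = atan 0.8 = 38.66°;  2α = 77.32°
n_0 = (+0.6191, +0.7853)
n_1 = (-0.1740, +0.9847)
n_2 = (-0.7124, +0.7017)
n_3 = (-0.9890, -0.1477)
n_4 = (+0.0519, -0.9987)
n_5 = (+0.8821, -0.4711)
  (0,1): δ = 131.73°  ·
  (0,2): δ = 96.32°  ·
  (0,3): δ = 43.26°  ✓
  (0,4): δ = 41.22°  ✓
  (0,5): δ = 100.14°  ·
  (1,2): δ = 144.59°  ·
  (1,3): δ = 91.53°  ·
  (1,4): δ = 7.05°  ✓
  (1,5): δ = 51.87°  ✓
  (2,3): δ = 126.94°  ·
  (2,4): δ = 42.46°  ✓
  (2,5): δ = 16.46°  ✓
  (3,4): δ = 95.52°  ·
  (3,5): δ = 36.60°  ✓
  (4,5): δ = 121.08°  ·
antipodal pairs: 7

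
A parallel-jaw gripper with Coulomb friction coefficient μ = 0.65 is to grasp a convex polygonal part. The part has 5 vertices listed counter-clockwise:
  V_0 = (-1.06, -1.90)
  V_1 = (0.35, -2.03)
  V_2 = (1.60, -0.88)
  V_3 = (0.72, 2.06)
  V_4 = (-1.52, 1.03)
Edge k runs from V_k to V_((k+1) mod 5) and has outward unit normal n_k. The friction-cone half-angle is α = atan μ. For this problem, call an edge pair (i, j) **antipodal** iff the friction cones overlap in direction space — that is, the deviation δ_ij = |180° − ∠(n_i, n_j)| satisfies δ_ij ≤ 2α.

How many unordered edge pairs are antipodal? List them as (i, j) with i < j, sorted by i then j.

α = atan 0.65 = 33.02°;  2α = 66.05°
n_0 = (-0.0918, -0.9958)
n_1 = (+0.6771, -0.7359)
n_2 = (+0.9580, +0.2867)
n_3 = (-0.4178, +0.9086)
n_4 = (-0.9879, -0.1551)
  (0,1): δ = 132.12°  ·
  (0,2): δ = 68.07°  ·
  (0,3): δ = 29.96°  ✓
  (0,4): δ = 104.19°  ·
  (1,2): δ = 115.95°  ·
  (1,3): δ = 17.92°  ✓
  (1,4): δ = 56.31°  ✓
  (2,3): δ = 81.97°  ·
  (2,4): δ = 7.74°  ✓
  (3,4): δ = 105.77°  ·
antipodal pairs: 4

count = 4; pairs: (0,3), (1,3), (1,4), (2,4)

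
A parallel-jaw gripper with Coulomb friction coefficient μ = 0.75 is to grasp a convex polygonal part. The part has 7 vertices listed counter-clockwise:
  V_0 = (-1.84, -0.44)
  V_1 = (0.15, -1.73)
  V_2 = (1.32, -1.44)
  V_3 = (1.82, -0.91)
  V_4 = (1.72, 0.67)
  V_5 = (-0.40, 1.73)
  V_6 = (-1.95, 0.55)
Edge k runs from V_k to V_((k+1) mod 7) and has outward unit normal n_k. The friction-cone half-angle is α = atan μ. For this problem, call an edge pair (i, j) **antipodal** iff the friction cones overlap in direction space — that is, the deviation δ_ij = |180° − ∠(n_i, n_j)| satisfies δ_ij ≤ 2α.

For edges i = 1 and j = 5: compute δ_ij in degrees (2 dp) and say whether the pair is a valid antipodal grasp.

δ = 23.36°, valid

α = atan 0.75 = 36.87°;  2α = 73.74°
edge 1: e_1 = (+1.17, +0.29);  n_1 = (+0.2406, -0.9706)
edge 5: e_5 = (-1.55, -1.18);  n_5 = (-0.6057, +0.7957)
∠(n_1, n_5) = 156.64°
δ = |180° − 156.64°| = 23.36°
23.36° ≤ 2α = 73.74°  →  valid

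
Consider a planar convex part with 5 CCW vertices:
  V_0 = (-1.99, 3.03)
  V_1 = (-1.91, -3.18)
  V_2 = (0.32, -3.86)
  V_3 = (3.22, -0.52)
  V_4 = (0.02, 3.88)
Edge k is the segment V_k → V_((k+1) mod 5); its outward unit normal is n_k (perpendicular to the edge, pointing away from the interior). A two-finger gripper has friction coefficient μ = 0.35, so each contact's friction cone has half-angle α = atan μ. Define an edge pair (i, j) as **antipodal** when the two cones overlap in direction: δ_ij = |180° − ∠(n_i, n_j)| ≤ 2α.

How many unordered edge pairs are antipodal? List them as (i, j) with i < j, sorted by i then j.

α = atan 0.35 = 19.29°;  2α = 38.58°
n_0 = (-0.9999, -0.0129)
n_1 = (-0.2917, -0.9565)
n_2 = (+0.7551, -0.6556)
n_3 = (+0.8087, +0.5882)
n_4 = (-0.3895, +0.9210)
  (0,1): δ = 107.70°  ·
  (0,2): δ = 41.70°  ·
  (0,3): δ = 35.29°  ✓
  (0,4): δ = 112.18°  ·
  (1,2): δ = 114.01°  ·
  (1,3): δ = 37.01°  ✓
  (1,4): δ = 39.88°  ·
  (2,3): δ = 103.01°  ·
  (2,4): δ = 26.11°  ✓
  (3,4): δ = 103.10°  ·
antipodal pairs: 3

count = 3; pairs: (0,3), (1,3), (2,4)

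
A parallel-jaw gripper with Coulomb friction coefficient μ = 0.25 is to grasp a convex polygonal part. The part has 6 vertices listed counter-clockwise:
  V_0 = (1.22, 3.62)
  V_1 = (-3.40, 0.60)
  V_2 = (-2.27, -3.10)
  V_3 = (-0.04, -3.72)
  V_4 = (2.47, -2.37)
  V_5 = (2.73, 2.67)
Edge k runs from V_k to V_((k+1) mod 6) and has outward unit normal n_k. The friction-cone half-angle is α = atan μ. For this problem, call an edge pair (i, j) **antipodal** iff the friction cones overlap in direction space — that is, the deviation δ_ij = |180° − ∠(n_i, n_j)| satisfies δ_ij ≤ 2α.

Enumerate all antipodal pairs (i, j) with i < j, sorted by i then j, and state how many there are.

α = atan 0.25 = 14.04°;  2α = 28.07°
n_0 = (-0.5472, +0.8370)
n_1 = (-0.9564, -0.2921)
n_2 = (-0.2679, -0.9635)
n_3 = (+0.4737, -0.8807)
n_4 = (+0.9987, -0.0515)
n_5 = (+0.5325, +0.8464)
  (0,1): δ = 106.19°  ·
  (0,2): δ = 48.71°  ·
  (0,3): δ = 4.90°  ✓
  (0,4): δ = 53.88°  ·
  (0,5): δ = 114.65°  ·
  (1,2): δ = 122.52°  ·
  (1,3): δ = 78.71°  ·
  (1,4): δ = 19.94°  ✓
  (1,5): δ = 40.84°  ·
  (2,3): δ = 136.19°  ·
  (2,4): δ = 77.42°  ·
  (2,5): δ = 16.64°  ✓
  (3,4): δ = 121.23°  ·
  (3,5): δ = 60.45°  ·
  (4,5): δ = 119.22°  ·
antipodal pairs: 3

count = 3; pairs: (0,3), (1,4), (2,5)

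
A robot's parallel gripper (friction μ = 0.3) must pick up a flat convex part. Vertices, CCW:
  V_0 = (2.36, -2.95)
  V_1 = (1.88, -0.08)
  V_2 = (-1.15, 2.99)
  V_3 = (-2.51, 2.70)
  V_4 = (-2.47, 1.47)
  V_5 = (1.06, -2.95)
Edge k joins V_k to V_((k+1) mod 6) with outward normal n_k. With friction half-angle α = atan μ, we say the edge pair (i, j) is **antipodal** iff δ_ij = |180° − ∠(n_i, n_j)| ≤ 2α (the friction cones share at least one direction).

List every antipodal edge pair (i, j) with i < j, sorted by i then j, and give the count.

α = atan 0.3 = 16.70°;  2α = 33.40°
n_0 = (+0.9863, +0.1650)
n_1 = (+0.7117, +0.7025)
n_2 = (-0.2085, +0.9780)
n_3 = (-0.9995, -0.0325)
n_4 = (-0.7814, -0.6240)
n_5 = (+0.0000, -1.0000)
  (0,1): δ = 144.87°  ·
  (0,2): δ = 87.46°  ·
  (0,3): δ = 7.63°  ✓
  (0,4): δ = 29.12°  ✓
  (0,5): δ = 80.51°  ·
  (1,2): δ = 122.59°  ·
  (1,3): δ = 42.76°  ·
  (1,4): δ = 6.01°  ✓
  (1,5): δ = 45.38°  ·
  (2,3): δ = 100.17°  ·
  (2,4): δ = 63.42°  ·
  (2,5): δ = 12.04°  ✓
  (3,4): δ = 143.25°  ·
  (3,5): δ = 91.86°  ·
  (4,5): δ = 128.61°  ·
antipodal pairs: 4

count = 4; pairs: (0,3), (0,4), (1,4), (2,5)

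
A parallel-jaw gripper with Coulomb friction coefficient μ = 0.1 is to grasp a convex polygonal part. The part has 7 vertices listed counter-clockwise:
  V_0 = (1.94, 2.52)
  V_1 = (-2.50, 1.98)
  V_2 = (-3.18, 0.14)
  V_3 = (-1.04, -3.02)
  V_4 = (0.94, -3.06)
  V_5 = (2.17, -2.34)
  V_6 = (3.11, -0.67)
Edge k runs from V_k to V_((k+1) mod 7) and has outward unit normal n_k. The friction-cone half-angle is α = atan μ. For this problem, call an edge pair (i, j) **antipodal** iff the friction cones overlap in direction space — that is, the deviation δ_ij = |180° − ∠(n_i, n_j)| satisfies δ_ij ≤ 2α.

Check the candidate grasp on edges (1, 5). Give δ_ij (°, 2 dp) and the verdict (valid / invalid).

α = atan 0.1 = 5.71°;  2α = 11.42°
edge 1: e_1 = (-0.68, -1.84);  n_1 = (-0.9380, +0.3467)
edge 5: e_5 = (+0.94, +1.67);  n_5 = (+0.8714, -0.4905)
∠(n_1, n_5) = 170.91°
δ = |180° − 170.91°| = 9.09°
9.09° ≤ 2α = 11.42°  →  valid

δ = 9.09°, valid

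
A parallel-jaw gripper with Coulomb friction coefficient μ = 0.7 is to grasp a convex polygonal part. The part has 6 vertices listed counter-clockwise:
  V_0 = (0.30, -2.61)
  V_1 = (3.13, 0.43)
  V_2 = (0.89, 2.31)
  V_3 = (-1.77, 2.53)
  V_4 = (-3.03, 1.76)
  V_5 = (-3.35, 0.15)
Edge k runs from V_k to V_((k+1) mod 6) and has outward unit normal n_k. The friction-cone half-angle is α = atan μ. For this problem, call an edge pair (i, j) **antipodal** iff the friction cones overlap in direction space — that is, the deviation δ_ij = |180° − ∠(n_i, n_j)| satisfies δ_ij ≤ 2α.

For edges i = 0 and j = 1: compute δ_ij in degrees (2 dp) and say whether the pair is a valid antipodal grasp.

δ = 87.06°, invalid

α = atan 0.7 = 34.99°;  2α = 69.98°
edge 0: e_0 = (+2.83, +3.04);  n_0 = (+0.7319, -0.6814)
edge 1: e_1 = (-2.24, +1.88);  n_1 = (+0.6429, +0.7660)
∠(n_0, n_1) = 92.94°
δ = |180° − 92.94°| = 87.06°
87.06° > 2α = 69.98°  →  invalid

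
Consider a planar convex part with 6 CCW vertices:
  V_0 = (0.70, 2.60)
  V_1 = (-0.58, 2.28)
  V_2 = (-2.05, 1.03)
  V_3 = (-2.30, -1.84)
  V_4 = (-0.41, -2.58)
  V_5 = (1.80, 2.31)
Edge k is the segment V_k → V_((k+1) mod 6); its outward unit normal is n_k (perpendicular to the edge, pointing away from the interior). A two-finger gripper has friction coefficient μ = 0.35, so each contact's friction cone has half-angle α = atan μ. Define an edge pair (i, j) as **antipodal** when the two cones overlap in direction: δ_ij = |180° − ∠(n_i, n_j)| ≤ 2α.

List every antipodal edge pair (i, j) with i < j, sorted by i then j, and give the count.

α = atan 0.35 = 19.29°;  2α = 38.58°
n_0 = (-0.2425, +0.9701)
n_1 = (-0.6478, +0.7618)
n_2 = (-0.9962, +0.0868)
n_3 = (-0.3646, -0.9312)
n_4 = (+0.9113, -0.4118)
n_5 = (+0.2549, +0.9670)
  (0,1): δ = 153.66°  ·
  (0,2): δ = 109.01°  ·
  (0,3): δ = 35.42°  ✓
  (0,4): δ = 51.64°  ·
  (0,5): δ = 151.19°  ·
  (1,2): δ = 135.35°  ·
  (1,3): δ = 61.76°  ·
  (1,4): δ = 25.30°  ✓
  (1,5): δ = 124.85°  ·
  (2,3): δ = 106.40°  ·
  (2,4): δ = 19.34°  ✓
  (2,5): δ = 80.21°  ·
  (3,4): δ = 92.94°  ·
  (3,5): δ = 6.61°  ✓
  (4,5): δ = 80.45°  ·
antipodal pairs: 4

count = 4; pairs: (0,3), (1,4), (2,4), (3,5)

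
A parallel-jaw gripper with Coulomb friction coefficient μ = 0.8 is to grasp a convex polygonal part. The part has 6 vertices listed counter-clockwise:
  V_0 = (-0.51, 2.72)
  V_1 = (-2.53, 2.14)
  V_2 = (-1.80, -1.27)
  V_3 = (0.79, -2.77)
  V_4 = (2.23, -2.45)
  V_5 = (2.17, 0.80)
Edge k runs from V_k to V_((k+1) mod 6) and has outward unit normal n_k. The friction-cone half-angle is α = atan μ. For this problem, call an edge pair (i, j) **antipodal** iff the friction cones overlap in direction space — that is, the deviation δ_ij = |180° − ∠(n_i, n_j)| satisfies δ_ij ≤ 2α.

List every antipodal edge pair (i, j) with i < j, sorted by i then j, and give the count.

α = atan 0.8 = 38.66°;  2α = 77.32°
n_0 = (-0.2760, +0.9612)
n_1 = (-0.9778, -0.2093)
n_2 = (-0.5012, -0.8654)
n_3 = (+0.2169, -0.9762)
n_4 = (+0.9998, +0.0185)
n_5 = (+0.5824, +0.8129)
  (0,1): δ = 93.94°  ·
  (0,2): δ = 46.10°  ✓
  (0,3): δ = 3.49°  ✓
  (0,4): δ = 75.04°  ✓
  (0,5): δ = 128.36°  ·
  (1,2): δ = 132.16°  ·
  (1,3): δ = 89.55°  ·
  (1,4): δ = 11.03°  ✓
  (1,5): δ = 42.30°  ✓
  (2,3): δ = 137.39°  ·
  (2,4): δ = 58.87°  ✓
  (2,5): δ = 5.54°  ✓
  (3,4): δ = 101.47°  ·
  (3,5): δ = 48.15°  ✓
  (4,5): δ = 126.68°  ·
antipodal pairs: 8

count = 8; pairs: (0,2), (0,3), (0,4), (1,4), (1,5), (2,4), (2,5), (3,5)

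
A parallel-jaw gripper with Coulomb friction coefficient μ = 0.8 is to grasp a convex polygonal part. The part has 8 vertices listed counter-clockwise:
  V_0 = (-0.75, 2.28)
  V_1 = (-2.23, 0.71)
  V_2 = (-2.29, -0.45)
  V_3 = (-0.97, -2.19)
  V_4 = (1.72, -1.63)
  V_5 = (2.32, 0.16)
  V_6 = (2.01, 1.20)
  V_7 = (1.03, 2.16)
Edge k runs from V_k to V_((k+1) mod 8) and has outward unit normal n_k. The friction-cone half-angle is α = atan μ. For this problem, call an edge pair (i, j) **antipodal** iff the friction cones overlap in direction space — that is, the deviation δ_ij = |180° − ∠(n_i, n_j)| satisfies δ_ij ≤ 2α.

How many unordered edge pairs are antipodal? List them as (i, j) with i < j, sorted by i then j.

α = atan 0.8 = 38.66°;  2α = 77.32°
n_0 = (-0.7277, +0.6859)
n_1 = (-0.9987, +0.0517)
n_2 = (-0.7967, -0.6044)
n_3 = (+0.2038, -0.9790)
n_4 = (+0.9482, -0.3178)
n_5 = (+0.9583, +0.2857)
n_6 = (+0.6998, +0.7144)
n_7 = (+0.0673, +0.9977)
  (0,1): δ = 139.65°  ·
  (0,2): δ = 99.51°  ·
  (0,3): δ = 34.93°  ✓
  (0,4): δ = 24.78°  ✓
  (0,5): δ = 59.91°  ✓
  (0,6): δ = 88.90°  ·
  (0,7): δ = 129.45°  ·
  (1,2): δ = 139.85°  ·
  (1,3): δ = 75.28°  ✓
  (1,4): δ = 15.57°  ✓
  (1,5): δ = 19.56°  ✓
  (1,6): δ = 48.55°  ✓
  (1,7): δ = 89.10°  ·
  (2,3): δ = 115.42°  ·
  (2,4): δ = 55.72°  ✓
  (2,5): δ = 20.59°  ✓
  (2,6): δ = 8.41°  ✓
  (2,7): δ = 48.96°  ✓
  (3,4): δ = 120.29°  ·
  (3,5): δ = 85.16°  ·
  (3,6): δ = 56.17°  ✓
  (3,7): δ = 15.62°  ✓
  (4,5): δ = 144.87°  ·
  (4,6): δ = 115.88°  ·
  (4,7): δ = 75.33°  ✓
  (5,6): δ = 151.01°  ·
  (5,7): δ = 110.45°  ·
  (6,7): δ = 139.45°  ·
antipodal pairs: 14

count = 14; pairs: (0,3), (0,4), (0,5), (1,3), (1,4), (1,5), (1,6), (2,4), (2,5), (2,6), (2,7), (3,6), (3,7), (4,7)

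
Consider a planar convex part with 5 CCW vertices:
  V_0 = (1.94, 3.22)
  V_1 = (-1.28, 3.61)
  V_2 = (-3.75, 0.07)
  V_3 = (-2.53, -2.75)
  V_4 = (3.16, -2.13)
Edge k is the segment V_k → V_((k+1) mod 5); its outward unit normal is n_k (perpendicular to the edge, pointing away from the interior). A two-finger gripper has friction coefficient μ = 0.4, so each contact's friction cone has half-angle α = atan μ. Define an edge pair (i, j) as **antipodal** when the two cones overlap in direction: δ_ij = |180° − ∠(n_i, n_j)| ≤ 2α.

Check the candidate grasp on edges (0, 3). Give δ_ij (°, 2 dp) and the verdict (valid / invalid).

α = atan 0.4 = 21.80°;  2α = 43.60°
edge 0: e_0 = (-3.22, +0.39);  n_0 = (+0.1202, +0.9927)
edge 3: e_3 = (+5.69, +0.62);  n_3 = (+0.1083, -0.9941)
∠(n_0, n_3) = 166.88°
δ = |180° − 166.88°| = 13.12°
13.12° ≤ 2α = 43.60°  →  valid

δ = 13.12°, valid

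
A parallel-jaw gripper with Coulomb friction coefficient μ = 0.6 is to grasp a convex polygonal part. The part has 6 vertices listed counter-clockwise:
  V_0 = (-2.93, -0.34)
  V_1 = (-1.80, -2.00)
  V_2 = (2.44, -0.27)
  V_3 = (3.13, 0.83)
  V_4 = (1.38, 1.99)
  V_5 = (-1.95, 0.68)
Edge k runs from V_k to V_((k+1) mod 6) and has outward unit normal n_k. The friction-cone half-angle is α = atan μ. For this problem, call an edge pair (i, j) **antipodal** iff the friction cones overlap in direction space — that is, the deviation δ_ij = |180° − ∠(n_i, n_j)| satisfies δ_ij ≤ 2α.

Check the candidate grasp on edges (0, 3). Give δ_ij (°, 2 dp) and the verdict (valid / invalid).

δ = 22.22°, valid

α = atan 0.6 = 30.96°;  2α = 61.93°
edge 0: e_0 = (+1.13, -1.66);  n_0 = (-0.8266, -0.5627)
edge 3: e_3 = (-1.75, +1.16);  n_3 = (+0.5525, +0.8335)
∠(n_0, n_3) = 157.78°
δ = |180° − 157.78°| = 22.22°
22.22° ≤ 2α = 61.93°  →  valid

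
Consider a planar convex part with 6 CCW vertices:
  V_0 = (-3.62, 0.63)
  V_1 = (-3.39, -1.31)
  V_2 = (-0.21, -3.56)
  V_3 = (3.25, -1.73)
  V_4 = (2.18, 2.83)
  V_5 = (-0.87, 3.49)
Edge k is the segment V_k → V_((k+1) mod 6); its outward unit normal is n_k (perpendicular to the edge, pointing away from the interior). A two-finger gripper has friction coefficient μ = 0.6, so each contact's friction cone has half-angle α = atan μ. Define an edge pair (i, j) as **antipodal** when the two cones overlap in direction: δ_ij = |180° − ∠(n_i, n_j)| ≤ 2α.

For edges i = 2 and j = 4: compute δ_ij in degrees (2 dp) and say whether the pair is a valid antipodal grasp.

δ = 40.08°, valid

α = atan 0.6 = 30.96°;  2α = 61.93°
edge 2: e_2 = (+3.46, +1.83);  n_2 = (+0.4675, -0.8840)
edge 4: e_4 = (-3.05, +0.66);  n_4 = (+0.2115, +0.9774)
∠(n_2, n_4) = 139.92°
δ = |180° − 139.92°| = 40.08°
40.08° ≤ 2α = 61.93°  →  valid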